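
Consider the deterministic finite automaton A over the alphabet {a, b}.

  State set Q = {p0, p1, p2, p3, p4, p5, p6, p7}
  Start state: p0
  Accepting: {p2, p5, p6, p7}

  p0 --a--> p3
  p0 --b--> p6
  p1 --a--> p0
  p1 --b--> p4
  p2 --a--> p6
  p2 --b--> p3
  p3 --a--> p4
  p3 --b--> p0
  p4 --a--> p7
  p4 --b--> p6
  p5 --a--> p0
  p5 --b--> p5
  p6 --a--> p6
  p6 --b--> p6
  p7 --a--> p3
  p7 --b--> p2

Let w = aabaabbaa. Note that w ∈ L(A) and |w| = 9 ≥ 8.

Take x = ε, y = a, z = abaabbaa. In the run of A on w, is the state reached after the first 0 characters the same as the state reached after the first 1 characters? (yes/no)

no

Run of A on the first 1 characters of w = a:
  step 0: p0  (start)
  step 1: p3  (read a: p0→p3)

After x (step 0): p0. After xy (step 1): p3.
They differ (p0 ≠ p3), so y is not a cycle from the state after x; this split is not the one the pumping-lemma construction produces, and pumping y need not keep the string in L(A).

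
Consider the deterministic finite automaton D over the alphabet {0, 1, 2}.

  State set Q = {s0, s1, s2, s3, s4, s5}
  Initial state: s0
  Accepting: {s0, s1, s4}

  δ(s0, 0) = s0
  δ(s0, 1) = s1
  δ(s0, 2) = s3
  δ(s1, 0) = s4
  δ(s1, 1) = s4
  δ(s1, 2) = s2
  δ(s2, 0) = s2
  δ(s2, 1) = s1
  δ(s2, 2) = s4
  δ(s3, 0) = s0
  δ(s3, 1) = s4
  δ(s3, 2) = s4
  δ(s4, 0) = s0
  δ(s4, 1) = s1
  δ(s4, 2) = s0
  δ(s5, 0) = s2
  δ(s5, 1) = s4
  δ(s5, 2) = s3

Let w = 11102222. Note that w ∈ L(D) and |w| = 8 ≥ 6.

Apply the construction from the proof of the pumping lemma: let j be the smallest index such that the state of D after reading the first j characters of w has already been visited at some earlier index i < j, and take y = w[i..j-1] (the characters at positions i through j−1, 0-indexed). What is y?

Run of D on w = 1 1 1 0 2 2 2 2:
  step 0: s0  (start)
  step 1: s1  (read 1: s0→s1)
  step 2: s4  (read 1: s1→s4)
  step 3: s1  (read 1: s4→s1)   ← first repeat (s1 seen earlier)
  step 4: s4  (read 0: s1→s4)
  step 5: s0  (read 2: s4→s0)
  step 6: s3  (read 2: s0→s3)
  step 7: s4  (read 2: s3→s4)
  step 8: s0  (read 2: s4→s0)

So i = 1, j = 3, giving x = w[0:1] = 1, y = w[1:3] = 11, z = w[3:8] = 02222.
Check: |xy| = 3 ≤ 6 and |y| = 2 ≥ 1. Reading y takes D from s1 back to s1, so every xyⁱz is accepted.

11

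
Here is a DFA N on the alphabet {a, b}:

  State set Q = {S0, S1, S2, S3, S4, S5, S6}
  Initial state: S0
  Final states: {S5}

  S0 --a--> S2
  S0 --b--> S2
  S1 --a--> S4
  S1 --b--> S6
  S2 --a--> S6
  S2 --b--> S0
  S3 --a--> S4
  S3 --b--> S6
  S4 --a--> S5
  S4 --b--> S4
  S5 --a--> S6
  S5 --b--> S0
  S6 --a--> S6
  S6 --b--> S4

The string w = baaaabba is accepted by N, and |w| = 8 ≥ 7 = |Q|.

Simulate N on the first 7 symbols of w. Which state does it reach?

S4

State sequence: S0 -b-> S2 -a-> S6 -a-> S6 -a-> S6 -a-> S6 -b-> S4 -b-> S4

After reading 7 characters, N is in state S4.
(This kind of state-tracing is the core of the pumping-lemma construction: with 7 states, pigeonhole forces a repeat within the first 7 steps.)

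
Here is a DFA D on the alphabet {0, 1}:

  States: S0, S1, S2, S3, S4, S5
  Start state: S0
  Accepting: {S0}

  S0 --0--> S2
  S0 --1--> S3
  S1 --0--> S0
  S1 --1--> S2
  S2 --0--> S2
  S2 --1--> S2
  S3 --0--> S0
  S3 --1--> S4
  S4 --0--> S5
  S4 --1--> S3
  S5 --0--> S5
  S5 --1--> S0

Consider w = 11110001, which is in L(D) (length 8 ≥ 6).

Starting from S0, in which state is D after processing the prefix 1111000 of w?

S5

State sequence: S0 -1-> S3 -1-> S4 -1-> S3 -1-> S4 -0-> S5 -0-> S5 -0-> S5

After reading 7 characters, D is in state S5.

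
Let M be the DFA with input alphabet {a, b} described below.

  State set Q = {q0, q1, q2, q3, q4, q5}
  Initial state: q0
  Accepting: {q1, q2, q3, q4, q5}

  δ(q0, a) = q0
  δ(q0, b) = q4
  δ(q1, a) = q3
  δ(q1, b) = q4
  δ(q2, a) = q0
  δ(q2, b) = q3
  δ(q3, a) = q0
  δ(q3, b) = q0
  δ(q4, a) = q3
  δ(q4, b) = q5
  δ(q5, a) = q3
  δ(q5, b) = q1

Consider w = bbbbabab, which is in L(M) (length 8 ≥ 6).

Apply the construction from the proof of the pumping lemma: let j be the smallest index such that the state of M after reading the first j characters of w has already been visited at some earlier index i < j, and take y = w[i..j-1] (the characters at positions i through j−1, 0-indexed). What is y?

bbb

State sequence: q0 -b-> q4 -b-> q5 -b-> q1 -b-> q4 -a-> q3 -b-> q0 -a-> q0 -b-> q4
First repeat at step 4: q4 was already visited.

So i = 1, j = 4, giving x = w[0:1] = b, y = w[1:4] = bbb, z = w[4:8] = abab.
Check: |xy| = 4 ≤ 6 and |y| = 3 ≥ 1. Reading y takes M from q4 back to q4, so every xyⁱz is accepted.
Pumping length from the standard proof: p = 6 (the number of states). The repeated state found above gives |xy| = j ≤ 6 and |y| = j − i ≥ 1.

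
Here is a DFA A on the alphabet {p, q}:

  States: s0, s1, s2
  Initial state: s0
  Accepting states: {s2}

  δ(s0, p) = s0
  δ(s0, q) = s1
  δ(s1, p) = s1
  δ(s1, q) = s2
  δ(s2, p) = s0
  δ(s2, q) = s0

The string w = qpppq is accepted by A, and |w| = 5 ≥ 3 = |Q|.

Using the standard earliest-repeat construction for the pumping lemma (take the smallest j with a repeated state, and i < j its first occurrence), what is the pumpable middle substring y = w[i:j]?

p

Run of A on w = q p p p q:
  step 0: s0  (start)
  step 1: s1  (read q: s0→s1)
  step 2: s1  (read p: s1→s1)   ← first repeat (s1 seen earlier)
  step 3: s1  (read p: s1→s1)
  step 4: s1  (read p: s1→s1)
  step 5: s2  (read q: s1→s2)

So i = 1, j = 2, giving x = w[0:1] = q, y = w[1:2] = p, z = w[2:5] = ppq.
Check: |xy| = 2 ≤ 3 and |y| = 1 ≥ 1. Reading y takes A from s1 back to s1, so every xyⁱz is accepted.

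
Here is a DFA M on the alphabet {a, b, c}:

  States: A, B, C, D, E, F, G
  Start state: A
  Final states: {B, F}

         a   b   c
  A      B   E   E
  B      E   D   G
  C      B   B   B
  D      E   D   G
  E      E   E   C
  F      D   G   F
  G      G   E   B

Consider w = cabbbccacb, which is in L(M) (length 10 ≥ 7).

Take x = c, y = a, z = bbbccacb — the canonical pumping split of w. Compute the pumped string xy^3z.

xy^3z = c·a·a·a·bbbccacb = caaabbbccacb.
Reading y = a takes M from E back to E, so after x·y·y·y the machine is still in E, and z then leads to the accepting state B. Hence caaabbbccacb ∈ L(M).

caaabbbccacb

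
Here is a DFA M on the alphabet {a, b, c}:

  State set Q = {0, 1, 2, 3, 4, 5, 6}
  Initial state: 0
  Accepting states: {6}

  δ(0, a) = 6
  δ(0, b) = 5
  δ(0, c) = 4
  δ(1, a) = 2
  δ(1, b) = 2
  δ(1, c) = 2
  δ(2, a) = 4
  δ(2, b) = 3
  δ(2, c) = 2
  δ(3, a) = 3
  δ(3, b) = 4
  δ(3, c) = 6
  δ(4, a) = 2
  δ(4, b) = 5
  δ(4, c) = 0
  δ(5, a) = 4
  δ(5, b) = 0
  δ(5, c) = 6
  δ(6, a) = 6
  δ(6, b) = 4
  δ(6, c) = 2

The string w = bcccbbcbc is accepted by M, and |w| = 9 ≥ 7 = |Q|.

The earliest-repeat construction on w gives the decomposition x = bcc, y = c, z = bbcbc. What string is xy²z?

xy^2z = bcc·c·c·bbcbc = bccccbbcbc.
Reading y = c takes M from 2 back to 2, so after x·y·y the machine is still in 2, and z then leads to the accepting state 6. Hence bccccbbcbc ∈ L(M).

bccccbbcbc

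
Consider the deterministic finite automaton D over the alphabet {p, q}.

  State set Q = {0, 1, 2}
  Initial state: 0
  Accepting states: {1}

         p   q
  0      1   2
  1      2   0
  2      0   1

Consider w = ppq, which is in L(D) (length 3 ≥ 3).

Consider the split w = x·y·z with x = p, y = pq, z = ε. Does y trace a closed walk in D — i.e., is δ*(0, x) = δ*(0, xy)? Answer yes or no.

yes

Run of D on the first 3 characters of w = p p q:
  step 0: 0  (start)
  step 1: 1  (read p: 0→1)
  step 2: 2  (read p: 1→2)
  step 3: 1  (read q: 2→1)

After x (step 1): 1. After xy (step 3): 1.
They match, so y = pq drives D around a cycle from 1 back to itself; pumping y any number of times keeps D in 1 before reading z, and xyⁱz ∈ L(D) for every i ≥ 0.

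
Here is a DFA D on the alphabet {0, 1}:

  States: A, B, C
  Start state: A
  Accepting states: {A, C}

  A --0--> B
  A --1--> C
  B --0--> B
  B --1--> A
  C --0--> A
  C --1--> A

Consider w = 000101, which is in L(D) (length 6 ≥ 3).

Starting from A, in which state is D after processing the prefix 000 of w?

Run of D on the first 3 characters of w = 0 0 0:
  step 0: A  (start)
  step 1: B  (read 0: A→B)
  step 2: B  (read 0: B→B)
  step 3: B  (read 0: B→B)

After reading 3 characters, D is in state B.
(This kind of state-tracing is the core of the pumping-lemma construction: with 3 states, pigeonhole forces a repeat within the first 3 steps.)

B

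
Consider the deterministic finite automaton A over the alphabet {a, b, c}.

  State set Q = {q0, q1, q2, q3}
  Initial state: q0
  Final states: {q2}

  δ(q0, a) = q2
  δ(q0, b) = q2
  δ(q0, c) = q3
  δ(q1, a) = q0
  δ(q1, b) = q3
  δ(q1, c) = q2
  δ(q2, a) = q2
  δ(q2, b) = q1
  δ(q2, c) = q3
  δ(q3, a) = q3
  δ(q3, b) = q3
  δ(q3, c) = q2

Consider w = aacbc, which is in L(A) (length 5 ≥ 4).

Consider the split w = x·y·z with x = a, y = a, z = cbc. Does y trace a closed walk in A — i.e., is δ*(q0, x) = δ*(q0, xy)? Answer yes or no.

yes

Run of A on the first 2 characters of w = a a:
  step 0: q0  (start)
  step 1: q2  (read a: q0→q2)
  step 2: q2  (read a: q2→q2)

After x (step 1): q2. After xy (step 2): q2.
They match, so y = a drives A around a cycle from q2 back to itself; pumping y any number of times keeps A in q2 before reading z, and xyⁱz ∈ L(A) for every i ≥ 0.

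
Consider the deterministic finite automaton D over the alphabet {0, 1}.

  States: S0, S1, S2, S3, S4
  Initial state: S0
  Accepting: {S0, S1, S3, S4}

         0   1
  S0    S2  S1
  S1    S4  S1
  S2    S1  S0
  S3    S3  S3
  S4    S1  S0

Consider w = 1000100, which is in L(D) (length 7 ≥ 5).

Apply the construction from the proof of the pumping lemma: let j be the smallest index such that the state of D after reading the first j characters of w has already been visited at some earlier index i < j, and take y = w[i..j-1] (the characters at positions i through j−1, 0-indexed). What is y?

Run of D on w = 1 0 0 0 1 0 0:
  step 0: S0  (start)
  step 1: S1  (read 1: S0→S1)
  step 2: S4  (read 0: S1→S4)
  step 3: S1  (read 0: S4→S1)   ← first repeat (S1 seen earlier)
  step 4: S4  (read 0: S1→S4)
  step 5: S0  (read 1: S4→S0)
  step 6: S2  (read 0: S0→S2)
  step 7: S1  (read 0: S2→S1)

So i = 1, j = 3, giving x = w[0:1] = 1, y = w[1:3] = 00, z = w[3:7] = 0100.
Check: |xy| = 3 ≤ 5 and |y| = 2 ≥ 1. Reading y takes D from S1 back to S1, so every xyⁱz is accepted.

00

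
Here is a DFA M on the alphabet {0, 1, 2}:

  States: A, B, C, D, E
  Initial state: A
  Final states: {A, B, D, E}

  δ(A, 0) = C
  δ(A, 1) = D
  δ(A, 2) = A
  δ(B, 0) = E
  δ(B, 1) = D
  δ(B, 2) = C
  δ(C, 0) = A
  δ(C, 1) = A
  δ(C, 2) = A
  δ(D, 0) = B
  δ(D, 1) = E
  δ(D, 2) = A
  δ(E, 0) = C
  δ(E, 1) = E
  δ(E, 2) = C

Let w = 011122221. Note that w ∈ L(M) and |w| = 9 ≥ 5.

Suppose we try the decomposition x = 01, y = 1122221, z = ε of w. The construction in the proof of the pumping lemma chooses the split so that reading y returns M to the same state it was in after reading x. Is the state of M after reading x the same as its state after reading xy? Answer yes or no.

State sequence: A -0-> C -1-> A -1-> D -1-> E -2-> C -2-> A -2-> A -2-> A -1-> D

After x (step 2): A. After xy (step 9): D.
They differ (A ≠ D), so y is not a cycle from the state after x; this split is not the one the pumping-lemma construction produces, and pumping y need not keep the string in L(M).

no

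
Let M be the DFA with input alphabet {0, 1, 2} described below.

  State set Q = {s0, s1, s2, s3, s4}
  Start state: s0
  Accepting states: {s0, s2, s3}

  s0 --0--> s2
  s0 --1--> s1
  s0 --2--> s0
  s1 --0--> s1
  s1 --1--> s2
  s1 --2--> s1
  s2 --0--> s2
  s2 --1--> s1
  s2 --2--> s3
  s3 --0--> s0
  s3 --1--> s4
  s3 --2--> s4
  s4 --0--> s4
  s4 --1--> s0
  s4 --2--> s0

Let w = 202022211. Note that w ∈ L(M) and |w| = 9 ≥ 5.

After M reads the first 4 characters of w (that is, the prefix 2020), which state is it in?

Run of M on the first 4 characters of w = 2 0 2 0:
  step 0: s0  (start)
  step 1: s0  (read 2: s0→s0)
  step 2: s2  (read 0: s0→s2)
  step 3: s3  (read 2: s2→s3)
  step 4: s0  (read 0: s3→s0)

After reading 4 characters, M is in state s0.

s0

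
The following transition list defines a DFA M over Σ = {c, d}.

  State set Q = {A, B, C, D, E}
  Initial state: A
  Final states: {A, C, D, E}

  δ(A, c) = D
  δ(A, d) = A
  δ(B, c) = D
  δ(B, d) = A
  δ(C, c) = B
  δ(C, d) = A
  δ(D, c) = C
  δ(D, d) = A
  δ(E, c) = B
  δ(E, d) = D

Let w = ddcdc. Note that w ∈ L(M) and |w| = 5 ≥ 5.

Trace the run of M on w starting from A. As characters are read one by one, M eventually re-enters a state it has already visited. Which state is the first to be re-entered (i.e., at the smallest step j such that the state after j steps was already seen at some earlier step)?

State sequence: A -d-> A -d-> A -c-> D -d-> A -c-> D
First repeat at step 1: A was already visited.

The earliest repeat is at step j = 1: M is in A, which it already visited at step i = 0.
The DFA has 5 states, so the proof of the pumping lemma guarantees a repeated state among the first 5+1 visited; the segment between the two visits is the pumpable y.

A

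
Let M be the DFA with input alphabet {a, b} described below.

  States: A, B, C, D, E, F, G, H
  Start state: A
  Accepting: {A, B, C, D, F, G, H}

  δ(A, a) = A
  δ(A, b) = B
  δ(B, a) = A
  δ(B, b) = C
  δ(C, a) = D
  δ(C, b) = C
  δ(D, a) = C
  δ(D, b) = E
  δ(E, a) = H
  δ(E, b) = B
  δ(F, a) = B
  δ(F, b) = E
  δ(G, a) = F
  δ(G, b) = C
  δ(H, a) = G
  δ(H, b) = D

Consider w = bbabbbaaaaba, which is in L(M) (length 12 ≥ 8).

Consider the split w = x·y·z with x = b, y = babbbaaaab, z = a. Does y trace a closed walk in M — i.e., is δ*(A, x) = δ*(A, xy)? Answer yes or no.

no

State sequence: A -b-> B -b-> C -a-> D -b-> E -b-> B -b-> C -a-> D -a-> C -a-> D -a-> C -b-> C

After x (step 1): B. After xy (step 11): C.
They differ (B ≠ C), so y is not a cycle from the state after x; this split is not the one the pumping-lemma construction produces, and pumping y need not keep the string in L(M).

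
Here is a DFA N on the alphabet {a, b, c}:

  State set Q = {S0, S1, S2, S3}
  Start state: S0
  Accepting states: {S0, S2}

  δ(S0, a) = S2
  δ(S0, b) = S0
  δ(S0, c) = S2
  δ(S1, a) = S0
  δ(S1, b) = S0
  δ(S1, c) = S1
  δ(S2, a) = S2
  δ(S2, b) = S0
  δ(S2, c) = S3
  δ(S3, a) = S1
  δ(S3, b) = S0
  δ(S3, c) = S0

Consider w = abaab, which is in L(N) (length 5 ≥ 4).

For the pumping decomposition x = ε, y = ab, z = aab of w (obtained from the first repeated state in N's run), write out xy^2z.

ababaab

xy^2z = ε·ab·ab·aab = ababaab.
Reading y = ab takes N from S0 back to S0, so after x·y·y the machine is still in S0, and z then leads to the accepting state S0. Hence ababaab ∈ L(N).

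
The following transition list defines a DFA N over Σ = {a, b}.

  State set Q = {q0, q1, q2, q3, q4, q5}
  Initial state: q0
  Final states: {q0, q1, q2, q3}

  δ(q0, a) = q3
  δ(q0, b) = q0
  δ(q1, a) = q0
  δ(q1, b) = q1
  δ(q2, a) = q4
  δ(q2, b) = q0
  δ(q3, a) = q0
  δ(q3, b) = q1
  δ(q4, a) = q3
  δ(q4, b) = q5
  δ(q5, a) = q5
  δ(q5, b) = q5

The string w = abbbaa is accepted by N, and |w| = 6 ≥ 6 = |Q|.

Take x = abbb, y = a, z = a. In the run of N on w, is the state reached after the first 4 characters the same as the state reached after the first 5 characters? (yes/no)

no

Run of N on the first 5 characters of w = a b b b a:
  step 0: q0  (start)
  step 1: q3  (read a: q0→q3)
  step 2: q1  (read b: q3→q1)
  step 3: q1  (read b: q1→q1)
  step 4: q1  (read b: q1→q1)
  step 5: q0  (read a: q1→q0)

After x (step 4): q1. After xy (step 5): q0.
They differ (q1 ≠ q0), so y is not a cycle from the state after x; this split is not the one the pumping-lemma construction produces, and pumping y need not keep the string in L(N).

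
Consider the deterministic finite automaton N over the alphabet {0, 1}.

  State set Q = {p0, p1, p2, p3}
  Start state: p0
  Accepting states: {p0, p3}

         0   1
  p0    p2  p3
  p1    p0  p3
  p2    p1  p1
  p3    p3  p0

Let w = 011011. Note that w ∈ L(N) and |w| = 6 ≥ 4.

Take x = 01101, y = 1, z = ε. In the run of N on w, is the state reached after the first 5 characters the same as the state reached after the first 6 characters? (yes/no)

no

Run of N on the first 6 characters of w = 0 1 1 0 1 1:
  step 0: p0  (start)
  step 1: p2  (read 0: p0→p2)
  step 2: p1  (read 1: p2→p1)
  step 3: p3  (read 1: p1→p3)
  step 4: p3  (read 0: p3→p3)
  step 5: p0  (read 1: p3→p0)
  step 6: p3  (read 1: p0→p3)

After x (step 5): p0. After xy (step 6): p3.
They differ (p0 ≠ p3), so y is not a cycle from the state after x; this split is not the one the pumping-lemma construction produces, and pumping y need not keep the string in L(N).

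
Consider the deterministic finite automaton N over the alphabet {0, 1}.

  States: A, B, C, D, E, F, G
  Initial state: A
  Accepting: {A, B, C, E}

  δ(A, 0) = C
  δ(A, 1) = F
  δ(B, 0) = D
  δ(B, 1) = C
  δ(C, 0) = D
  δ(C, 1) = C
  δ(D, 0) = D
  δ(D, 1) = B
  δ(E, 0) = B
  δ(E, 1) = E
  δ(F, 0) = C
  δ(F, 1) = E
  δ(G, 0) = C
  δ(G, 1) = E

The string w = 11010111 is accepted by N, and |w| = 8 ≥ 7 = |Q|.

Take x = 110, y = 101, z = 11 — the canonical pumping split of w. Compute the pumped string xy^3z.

11010110110111

xy^3z = 110·101·101·101·11 = 11010110110111.
Reading y = 101 takes N from B back to B, so after x·y·y·y the machine is still in B, and z then leads to the accepting state C. Hence 11010110110111 ∈ L(N).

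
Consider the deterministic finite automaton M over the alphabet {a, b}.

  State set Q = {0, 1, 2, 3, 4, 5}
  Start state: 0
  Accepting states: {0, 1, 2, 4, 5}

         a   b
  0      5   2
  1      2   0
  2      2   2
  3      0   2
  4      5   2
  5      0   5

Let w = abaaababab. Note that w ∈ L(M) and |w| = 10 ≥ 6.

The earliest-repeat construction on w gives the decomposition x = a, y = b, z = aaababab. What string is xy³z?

abbbaaababab

xy^3z = a·b·b·b·aaababab = abbbaaababab.
Reading y = b takes M from 5 back to 5, so after x·y·y·y the machine is still in 5, and z then leads to the accepting state 2. Hence abbbaaababab ∈ L(M).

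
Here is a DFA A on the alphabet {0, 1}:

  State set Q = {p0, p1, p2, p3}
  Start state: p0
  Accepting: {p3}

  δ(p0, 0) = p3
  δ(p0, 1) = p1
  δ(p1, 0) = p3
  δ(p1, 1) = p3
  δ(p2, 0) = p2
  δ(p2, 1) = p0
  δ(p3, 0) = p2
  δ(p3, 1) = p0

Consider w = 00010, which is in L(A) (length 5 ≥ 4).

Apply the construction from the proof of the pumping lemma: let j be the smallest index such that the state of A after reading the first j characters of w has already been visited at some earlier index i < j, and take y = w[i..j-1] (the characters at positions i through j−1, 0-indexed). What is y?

Run of A on w = 0 0 0 1 0:
  step 0: p0  (start)
  step 1: p3  (read 0: p0→p3)
  step 2: p2  (read 0: p3→p2)
  step 3: p2  (read 0: p2→p2)   ← first repeat (p2 seen earlier)
  step 4: p0  (read 1: p2→p0)
  step 5: p3  (read 0: p0→p3)

So i = 2, j = 3, giving x = w[0:2] = 00, y = w[2:3] = 0, z = w[3:5] = 10.
Check: |xy| = 3 ≤ 4 and |y| = 1 ≥ 1. Reading y takes A from p2 back to p2, so every xyⁱz is accepted.
Since A has 4 states, any run of length ≥ 4 visits 4+1 states, so by pigeonhole some state repeats within the first 4 steps — that repeat gives the pumpable loop.

0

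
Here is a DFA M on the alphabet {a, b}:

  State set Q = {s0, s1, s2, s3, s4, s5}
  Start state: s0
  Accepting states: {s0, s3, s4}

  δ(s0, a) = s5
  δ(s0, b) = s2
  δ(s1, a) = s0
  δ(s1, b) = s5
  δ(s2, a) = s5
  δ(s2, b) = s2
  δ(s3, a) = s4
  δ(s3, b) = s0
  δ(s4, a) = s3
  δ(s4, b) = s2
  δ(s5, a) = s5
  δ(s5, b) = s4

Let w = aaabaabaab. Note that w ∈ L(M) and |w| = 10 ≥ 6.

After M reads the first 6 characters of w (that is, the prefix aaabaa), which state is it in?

s4

State sequence: s0 -a-> s5 -a-> s5 -a-> s5 -b-> s4 -a-> s3 -a-> s4

After reading 6 characters, M is in state s4.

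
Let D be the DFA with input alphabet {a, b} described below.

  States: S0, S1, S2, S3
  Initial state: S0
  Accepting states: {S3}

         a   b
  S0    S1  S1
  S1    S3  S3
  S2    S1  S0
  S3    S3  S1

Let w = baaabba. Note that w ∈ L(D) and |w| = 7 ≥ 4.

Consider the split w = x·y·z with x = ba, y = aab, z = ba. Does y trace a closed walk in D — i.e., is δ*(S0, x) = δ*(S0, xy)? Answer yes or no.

no

Run of D on the first 5 characters of w = b a a a b:
  step 0: S0  (start)
  step 1: S1  (read b: S0→S1)
  step 2: S3  (read a: S1→S3)
  step 3: S3  (read a: S3→S3)
  step 4: S3  (read a: S3→S3)
  step 5: S1  (read b: S3→S1)

After x (step 2): S3. After xy (step 5): S1.
They differ (S3 ≠ S1), so y is not a cycle from the state after x; this split is not the one the pumping-lemma construction produces, and pumping y need not keep the string in L(D).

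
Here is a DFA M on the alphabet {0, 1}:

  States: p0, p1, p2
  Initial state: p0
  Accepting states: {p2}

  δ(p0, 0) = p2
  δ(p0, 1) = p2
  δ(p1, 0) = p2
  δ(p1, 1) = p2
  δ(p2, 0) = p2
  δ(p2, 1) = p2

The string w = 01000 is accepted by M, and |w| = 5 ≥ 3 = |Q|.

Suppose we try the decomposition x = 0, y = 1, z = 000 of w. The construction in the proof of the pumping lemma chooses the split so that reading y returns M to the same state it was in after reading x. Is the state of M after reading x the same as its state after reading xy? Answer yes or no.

yes

Run of M on the first 2 characters of w = 0 1:
  step 0: p0  (start)
  step 1: p2  (read 0: p0→p2)
  step 2: p2  (read 1: p2→p2)

After x (step 1): p2. After xy (step 2): p2.
They match, so y = 1 drives M around a cycle from p2 back to itself; pumping y any number of times keeps M in p2 before reading z, and xyⁱz ∈ L(M) for every i ≥ 0.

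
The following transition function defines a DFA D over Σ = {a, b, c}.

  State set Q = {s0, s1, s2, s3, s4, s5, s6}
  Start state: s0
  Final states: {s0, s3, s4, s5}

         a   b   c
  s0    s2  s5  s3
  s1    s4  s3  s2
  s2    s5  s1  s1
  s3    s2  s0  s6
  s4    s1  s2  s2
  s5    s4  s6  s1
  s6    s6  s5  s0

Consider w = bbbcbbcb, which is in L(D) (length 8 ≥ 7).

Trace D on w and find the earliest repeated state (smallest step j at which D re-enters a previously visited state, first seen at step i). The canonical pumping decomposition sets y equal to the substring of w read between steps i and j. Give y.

bb

Run of D on w = b b b c b b c b:
  step 0: s0  (start)
  step 1: s5  (read b: s0→s5)
  step 2: s6  (read b: s5→s6)
  step 3: s5  (read b: s6→s5)   ← first repeat (s5 seen earlier)
  step 4: s1  (read c: s5→s1)
  step 5: s3  (read b: s1→s3)
  step 6: s0  (read b: s3→s0)
  step 7: s3  (read c: s0→s3)
  step 8: s0  (read b: s3→s0)

So i = 1, j = 3, giving x = w[0:1] = b, y = w[1:3] = bb, z = w[3:8] = cbbcb.
Check: |xy| = 3 ≤ 7 and |y| = 2 ≥ 1. Reading y takes D from s5 back to s5, so every xyⁱz is accepted.
Pumping length from the standard proof: p = 7 (the number of states). The repeated state found above gives |xy| = j ≤ 7 and |y| = j − i ≥ 1.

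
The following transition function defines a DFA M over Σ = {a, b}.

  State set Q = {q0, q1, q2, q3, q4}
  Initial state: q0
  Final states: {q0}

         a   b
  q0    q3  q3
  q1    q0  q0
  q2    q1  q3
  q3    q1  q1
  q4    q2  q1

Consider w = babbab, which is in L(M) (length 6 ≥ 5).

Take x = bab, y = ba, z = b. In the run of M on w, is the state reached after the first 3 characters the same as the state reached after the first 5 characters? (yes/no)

no

State sequence: q0 -b-> q3 -a-> q1 -b-> q0 -b-> q3 -a-> q1

After x (step 3): q0. After xy (step 5): q1.
They differ (q0 ≠ q1), so y is not a cycle from the state after x; this split is not the one the pumping-lemma construction produces, and pumping y need not keep the string in L(M).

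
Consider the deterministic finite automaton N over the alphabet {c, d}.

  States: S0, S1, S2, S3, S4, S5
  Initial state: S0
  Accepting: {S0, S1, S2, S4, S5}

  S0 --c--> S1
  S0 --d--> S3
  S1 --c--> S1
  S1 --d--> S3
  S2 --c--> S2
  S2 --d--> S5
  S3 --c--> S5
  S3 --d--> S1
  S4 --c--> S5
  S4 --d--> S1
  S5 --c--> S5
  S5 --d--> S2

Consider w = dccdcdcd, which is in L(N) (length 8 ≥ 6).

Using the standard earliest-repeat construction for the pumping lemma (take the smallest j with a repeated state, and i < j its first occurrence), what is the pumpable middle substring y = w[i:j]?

c

State sequence: S0 -d-> S3 -c-> S5 -c-> S5 -d-> S2 -c-> S2 -d-> S5 -c-> S5 -d-> S2
First repeat at step 3: S5 was already visited.

So i = 2, j = 3, giving x = w[0:2] = dc, y = w[2:3] = c, z = w[3:8] = dcdcd.
Check: |xy| = 3 ≤ 6 and |y| = 1 ≥ 1. Reading y takes N from S5 back to S5, so every xyⁱz is accepted.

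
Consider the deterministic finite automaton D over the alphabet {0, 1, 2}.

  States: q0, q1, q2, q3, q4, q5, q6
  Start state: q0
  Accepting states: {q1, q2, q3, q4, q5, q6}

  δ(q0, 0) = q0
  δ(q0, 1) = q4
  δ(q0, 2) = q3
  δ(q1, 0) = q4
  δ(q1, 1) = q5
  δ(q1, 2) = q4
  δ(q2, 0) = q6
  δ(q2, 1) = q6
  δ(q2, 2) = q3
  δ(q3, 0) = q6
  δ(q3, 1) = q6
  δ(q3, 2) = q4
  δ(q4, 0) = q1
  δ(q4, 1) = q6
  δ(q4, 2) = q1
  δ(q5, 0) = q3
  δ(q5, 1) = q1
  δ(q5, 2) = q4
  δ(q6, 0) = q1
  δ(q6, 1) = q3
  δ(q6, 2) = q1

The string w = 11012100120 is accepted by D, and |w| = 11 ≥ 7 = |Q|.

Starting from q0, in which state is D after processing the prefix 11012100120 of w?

q4

State sequence: q0 -1-> q4 -1-> q6 -0-> q1 -1-> q5 -2-> q4 -1-> q6 -0-> q1 -0-> q4 -1-> q6 -2-> q1 -0-> q4

After reading 11 characters, D is in state q4.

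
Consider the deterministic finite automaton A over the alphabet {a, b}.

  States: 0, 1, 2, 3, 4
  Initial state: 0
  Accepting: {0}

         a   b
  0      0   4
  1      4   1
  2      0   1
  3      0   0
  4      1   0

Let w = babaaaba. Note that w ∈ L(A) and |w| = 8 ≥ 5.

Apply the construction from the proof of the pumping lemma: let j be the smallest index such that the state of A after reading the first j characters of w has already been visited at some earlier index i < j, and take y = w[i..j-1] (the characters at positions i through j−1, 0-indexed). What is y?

Run of A on w = b a b a a a b a:
  step 0: 0  (start)
  step 1: 4  (read b: 0→4)
  step 2: 1  (read a: 4→1)
  step 3: 1  (read b: 1→1)   ← first repeat (1 seen earlier)
  step 4: 4  (read a: 1→4)
  step 5: 1  (read a: 4→1)
  step 6: 4  (read a: 1→4)
  step 7: 0  (read b: 4→0)
  step 8: 0  (read a: 0→0)

So i = 2, j = 3, giving x = w[0:2] = ba, y = w[2:3] = b, z = w[3:8] = aaaba.
Check: |xy| = 3 ≤ 5 and |y| = 1 ≥ 1. Reading y takes A from 1 back to 1, so every xyⁱz is accepted.

b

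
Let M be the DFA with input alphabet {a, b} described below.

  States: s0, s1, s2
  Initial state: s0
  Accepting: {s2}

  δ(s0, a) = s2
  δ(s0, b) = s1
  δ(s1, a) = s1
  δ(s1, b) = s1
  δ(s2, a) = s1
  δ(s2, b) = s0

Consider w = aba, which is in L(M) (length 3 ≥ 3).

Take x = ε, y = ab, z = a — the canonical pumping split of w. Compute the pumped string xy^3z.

abababa

xy^3z = ε·ab·ab·ab·a = abababa.
Reading y = ab takes M from s0 back to s0, so after x·y·y·y the machine is still in s0, and z then leads to the accepting state s2. Hence abababa ∈ L(M).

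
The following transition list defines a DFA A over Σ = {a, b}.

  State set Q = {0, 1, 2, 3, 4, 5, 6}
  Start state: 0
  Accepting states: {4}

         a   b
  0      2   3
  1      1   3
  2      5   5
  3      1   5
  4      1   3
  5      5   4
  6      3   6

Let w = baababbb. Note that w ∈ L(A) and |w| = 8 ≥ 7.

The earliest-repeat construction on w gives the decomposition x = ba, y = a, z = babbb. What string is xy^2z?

baaababbb

xy^2z = ba·a·a·babbb = baaababbb.
Reading y = a takes A from 1 back to 1, so after x·y·y the machine is still in 1, and z then leads to the accepting state 4. Hence baaababbb ∈ L(A).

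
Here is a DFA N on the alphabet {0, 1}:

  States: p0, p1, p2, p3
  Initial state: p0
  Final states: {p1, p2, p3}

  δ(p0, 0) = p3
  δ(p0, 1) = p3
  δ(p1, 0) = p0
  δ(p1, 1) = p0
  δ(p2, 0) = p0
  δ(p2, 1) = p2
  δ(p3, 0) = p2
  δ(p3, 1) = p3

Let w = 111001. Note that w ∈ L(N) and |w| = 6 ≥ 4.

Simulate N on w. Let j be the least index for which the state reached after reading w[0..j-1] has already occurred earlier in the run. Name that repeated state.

Run of N on w = 1 1 1 0 0 1:
  step 0: p0  (start)
  step 1: p3  (read 1: p0→p3)
  step 2: p3  (read 1: p3→p3)   ← first repeat (p3 seen earlier)
  step 3: p3  (read 1: p3→p3)
  step 4: p2  (read 0: p3→p2)
  step 5: p0  (read 0: p2→p0)
  step 6: p3  (read 1: p0→p3)

The earliest repeat is at step j = 2: N is in p3, which it already visited at step i = 1.

p3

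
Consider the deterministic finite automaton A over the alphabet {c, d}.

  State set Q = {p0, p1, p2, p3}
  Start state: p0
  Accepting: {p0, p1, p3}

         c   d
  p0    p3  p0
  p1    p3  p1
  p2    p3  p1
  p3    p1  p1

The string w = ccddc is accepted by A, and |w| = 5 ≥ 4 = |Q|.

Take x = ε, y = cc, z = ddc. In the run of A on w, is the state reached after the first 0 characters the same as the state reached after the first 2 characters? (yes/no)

no

Run of A on the first 2 characters of w = c c:
  step 0: p0  (start)
  step 1: p3  (read c: p0→p3)
  step 2: p1  (read c: p3→p1)

After x (step 0): p0. After xy (step 2): p1.
They differ (p0 ≠ p1), so y is not a cycle from the state after x; this split is not the one the pumping-lemma construction produces, and pumping y need not keep the string in L(A).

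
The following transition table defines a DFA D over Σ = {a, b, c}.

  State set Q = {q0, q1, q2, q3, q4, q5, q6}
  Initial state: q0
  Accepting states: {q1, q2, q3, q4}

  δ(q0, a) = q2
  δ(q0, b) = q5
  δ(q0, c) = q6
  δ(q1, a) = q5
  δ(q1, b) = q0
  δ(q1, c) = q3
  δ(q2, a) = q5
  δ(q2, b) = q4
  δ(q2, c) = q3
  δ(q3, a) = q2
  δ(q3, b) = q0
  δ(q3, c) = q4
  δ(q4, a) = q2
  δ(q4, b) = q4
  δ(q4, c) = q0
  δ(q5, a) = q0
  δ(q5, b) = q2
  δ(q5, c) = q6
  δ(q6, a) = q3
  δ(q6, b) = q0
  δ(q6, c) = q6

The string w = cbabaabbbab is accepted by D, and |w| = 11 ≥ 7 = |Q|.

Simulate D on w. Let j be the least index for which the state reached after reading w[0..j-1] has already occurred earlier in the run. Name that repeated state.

Run of D on w = c b a b a a b b b a b:
  step 0: q0  (start)
  step 1: q6  (read c: q0→q6)
  step 2: q0  (read b: q6→q0)   ← first repeat (q0 seen earlier)
  step 3: q2  (read a: q0→q2)
  step 4: q4  (read b: q2→q4)
  step 5: q2  (read a: q4→q2)
  step 6: q5  (read a: q2→q5)
  step 7: q2  (read b: q5→q2)
  step 8: q4  (read b: q2→q4)
  step 9: q4  (read b: q4→q4)
  step 10: q2  (read a: q4→q2)
  step 11: q4  (read b: q2→q4)

The earliest repeat is at step j = 2: D is in q0, which it already visited at step i = 0.

q0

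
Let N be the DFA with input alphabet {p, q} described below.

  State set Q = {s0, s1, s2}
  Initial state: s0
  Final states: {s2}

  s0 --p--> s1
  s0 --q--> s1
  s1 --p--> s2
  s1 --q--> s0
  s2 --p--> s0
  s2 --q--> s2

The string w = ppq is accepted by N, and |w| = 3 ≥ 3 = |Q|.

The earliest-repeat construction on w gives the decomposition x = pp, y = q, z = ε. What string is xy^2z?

xy^2z = pp·q·q·ε = ppqq.
Reading y = q takes N from s2 back to s2, so after x·y·y the machine is still in s2, and z then leads to the accepting state s2. Hence ppqq ∈ L(N).

ppqq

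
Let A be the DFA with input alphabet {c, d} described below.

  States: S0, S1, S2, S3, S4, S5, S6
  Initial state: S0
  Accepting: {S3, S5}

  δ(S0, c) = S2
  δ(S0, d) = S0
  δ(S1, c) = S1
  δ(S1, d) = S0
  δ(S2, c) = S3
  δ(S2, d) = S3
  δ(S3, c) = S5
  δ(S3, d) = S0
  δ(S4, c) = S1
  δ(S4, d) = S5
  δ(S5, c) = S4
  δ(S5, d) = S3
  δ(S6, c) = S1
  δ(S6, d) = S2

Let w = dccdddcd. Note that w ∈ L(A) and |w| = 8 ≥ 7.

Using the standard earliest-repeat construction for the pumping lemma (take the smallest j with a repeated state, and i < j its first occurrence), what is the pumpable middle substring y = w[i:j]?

d

State sequence: S0 -d-> S0 -c-> S2 -c-> S3 -d-> S0 -d-> S0 -d-> S0 -c-> S2 -d-> S3
First repeat at step 1: S0 was already visited.

So i = 0, j = 1, giving x = w[0:0] = ε, y = w[0:1] = d, z = w[1:8] = ccdddcd.
Check: |xy| = 1 ≤ 7 and |y| = 1 ≥ 1. Reading y takes A from S0 back to S0, so every xyⁱz is accepted.
The DFA has 7 states, so the proof of the pumping lemma guarantees a repeated state among the first 7+1 visited; the segment between the two visits is the pumpable y.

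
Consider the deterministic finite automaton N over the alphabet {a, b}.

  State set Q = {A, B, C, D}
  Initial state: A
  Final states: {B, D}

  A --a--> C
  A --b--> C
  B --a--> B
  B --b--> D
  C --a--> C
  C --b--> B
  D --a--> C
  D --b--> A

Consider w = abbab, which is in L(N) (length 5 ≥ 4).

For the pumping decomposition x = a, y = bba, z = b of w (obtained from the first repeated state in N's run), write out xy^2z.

abbabbab

xy^2z = a·bba·bba·b = abbabbab.
Reading y = bba takes N from C back to C, so after x·y·y the machine is still in C, and z then leads to the accepting state B. Hence abbabbab ∈ L(N).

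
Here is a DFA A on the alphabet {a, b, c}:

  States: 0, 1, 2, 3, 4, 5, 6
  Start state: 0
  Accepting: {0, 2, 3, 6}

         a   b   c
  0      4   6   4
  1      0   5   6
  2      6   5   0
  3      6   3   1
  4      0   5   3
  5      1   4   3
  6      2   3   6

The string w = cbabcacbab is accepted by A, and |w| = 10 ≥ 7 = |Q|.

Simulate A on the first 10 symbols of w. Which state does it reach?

State sequence: 0 -c-> 4 -b-> 5 -a-> 1 -b-> 5 -c-> 3 -a-> 6 -c-> 6 -b-> 3 -a-> 6 -b-> 3

After reading 10 characters, A is in state 3.

3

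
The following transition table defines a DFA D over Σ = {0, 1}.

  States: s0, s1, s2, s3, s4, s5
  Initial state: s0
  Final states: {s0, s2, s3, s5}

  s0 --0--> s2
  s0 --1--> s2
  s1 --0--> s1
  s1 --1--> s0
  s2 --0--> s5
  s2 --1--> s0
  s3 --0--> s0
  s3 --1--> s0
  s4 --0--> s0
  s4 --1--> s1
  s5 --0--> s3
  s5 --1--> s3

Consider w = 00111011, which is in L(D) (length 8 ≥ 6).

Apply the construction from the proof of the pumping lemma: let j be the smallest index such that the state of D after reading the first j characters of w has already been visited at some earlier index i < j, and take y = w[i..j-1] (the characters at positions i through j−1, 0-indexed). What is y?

State sequence: s0 -0-> s2 -0-> s5 -1-> s3 -1-> s0 -1-> s2 -0-> s5 -1-> s3 -1-> s0
First repeat at step 4: s0 was already visited.

So i = 0, j = 4, giving x = w[0:0] = ε, y = w[0:4] = 0011, z = w[4:8] = 1011.
Check: |xy| = 4 ≤ 6 and |y| = 4 ≥ 1. Reading y takes D from s0 back to s0, so every xyⁱz is accepted.

0011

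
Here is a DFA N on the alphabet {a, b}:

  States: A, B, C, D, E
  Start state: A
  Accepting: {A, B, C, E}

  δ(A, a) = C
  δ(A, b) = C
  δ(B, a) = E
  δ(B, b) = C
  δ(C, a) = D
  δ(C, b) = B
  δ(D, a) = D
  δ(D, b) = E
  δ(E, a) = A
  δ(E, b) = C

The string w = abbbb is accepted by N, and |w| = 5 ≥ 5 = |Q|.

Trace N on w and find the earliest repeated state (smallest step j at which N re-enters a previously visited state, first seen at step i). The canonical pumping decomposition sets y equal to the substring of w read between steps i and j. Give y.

bb

Run of N on w = a b b b b:
  step 0: A  (start)
  step 1: C  (read a: A→C)
  step 2: B  (read b: C→B)
  step 3: C  (read b: B→C)   ← first repeat (C seen earlier)
  step 4: B  (read b: C→B)
  step 5: C  (read b: B→C)

So i = 1, j = 3, giving x = w[0:1] = a, y = w[1:3] = bb, z = w[3:5] = bb.
Check: |xy| = 3 ≤ 5 and |y| = 2 ≥ 1. Reading y takes N from C back to C, so every xyⁱz is accepted.
With |Q| = 5, pigeonhole forces a state repeat no later than step 5; the substring read between the first and second visits to that state can be pumped.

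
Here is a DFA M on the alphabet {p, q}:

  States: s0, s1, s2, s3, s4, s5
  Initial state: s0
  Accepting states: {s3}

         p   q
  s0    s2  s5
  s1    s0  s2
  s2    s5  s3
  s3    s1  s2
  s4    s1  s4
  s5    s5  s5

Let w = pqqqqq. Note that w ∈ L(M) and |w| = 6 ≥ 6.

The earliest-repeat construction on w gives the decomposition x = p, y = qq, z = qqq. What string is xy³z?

xy^3z = p·qq·qq·qq·qqq = pqqqqqqqqq.
Reading y = qq takes M from s2 back to s2, so after x·y·y·y the machine is still in s2, and z then leads to the accepting state s3. Hence pqqqqqqqqq ∈ L(M).

pqqqqqqqqq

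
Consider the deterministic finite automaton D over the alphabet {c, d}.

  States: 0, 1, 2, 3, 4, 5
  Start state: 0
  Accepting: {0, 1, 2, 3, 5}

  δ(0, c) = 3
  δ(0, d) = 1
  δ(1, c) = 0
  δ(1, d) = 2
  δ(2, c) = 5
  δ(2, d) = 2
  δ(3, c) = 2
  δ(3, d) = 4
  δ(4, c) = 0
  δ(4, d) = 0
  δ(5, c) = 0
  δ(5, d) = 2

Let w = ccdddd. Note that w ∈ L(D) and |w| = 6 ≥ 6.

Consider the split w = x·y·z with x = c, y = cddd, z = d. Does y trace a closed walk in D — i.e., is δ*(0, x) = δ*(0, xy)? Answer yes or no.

Run of D on the first 5 characters of w = c c d d d:
  step 0: 0  (start)
  step 1: 3  (read c: 0→3)
  step 2: 2  (read c: 3→2)
  step 3: 2  (read d: 2→2)
  step 4: 2  (read d: 2→2)
  step 5: 2  (read d: 2→2)

After x (step 1): 3. After xy (step 5): 2.
They differ (3 ≠ 2), so y is not a cycle from the state after x; this split is not the one the pumping-lemma construction produces, and pumping y need not keep the string in L(D).

no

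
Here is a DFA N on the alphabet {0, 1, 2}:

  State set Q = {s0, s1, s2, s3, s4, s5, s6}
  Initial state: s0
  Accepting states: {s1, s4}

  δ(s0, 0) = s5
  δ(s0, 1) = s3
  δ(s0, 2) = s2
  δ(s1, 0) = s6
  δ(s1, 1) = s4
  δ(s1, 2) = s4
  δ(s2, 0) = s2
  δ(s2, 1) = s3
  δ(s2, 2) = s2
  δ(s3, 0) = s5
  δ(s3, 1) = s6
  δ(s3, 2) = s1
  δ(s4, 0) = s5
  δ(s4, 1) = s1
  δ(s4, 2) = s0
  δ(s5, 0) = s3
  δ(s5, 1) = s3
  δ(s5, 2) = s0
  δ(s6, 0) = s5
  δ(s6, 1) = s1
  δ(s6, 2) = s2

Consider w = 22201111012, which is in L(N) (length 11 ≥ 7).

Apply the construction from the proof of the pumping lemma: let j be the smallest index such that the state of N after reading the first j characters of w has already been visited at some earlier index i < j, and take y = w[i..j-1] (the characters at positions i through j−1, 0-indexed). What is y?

State sequence: s0 -2-> s2 -2-> s2 -2-> s2 -0-> s2 -1-> s3 -1-> s6 -1-> s1 -1-> s4 -0-> s5 -1-> s3 -2-> s1
First repeat at step 2: s2 was already visited.

So i = 1, j = 2, giving x = w[0:1] = 2, y = w[1:2] = 2, z = w[2:11] = 201111012.
Check: |xy| = 2 ≤ 7 and |y| = 1 ≥ 1. Reading y takes N from s2 back to s2, so every xyⁱz is accepted.
Since N has 7 states, any run of length ≥ 7 visits 7+1 states, so by pigeonhole some state repeats within the first 7 steps — that repeat gives the pumpable loop.

2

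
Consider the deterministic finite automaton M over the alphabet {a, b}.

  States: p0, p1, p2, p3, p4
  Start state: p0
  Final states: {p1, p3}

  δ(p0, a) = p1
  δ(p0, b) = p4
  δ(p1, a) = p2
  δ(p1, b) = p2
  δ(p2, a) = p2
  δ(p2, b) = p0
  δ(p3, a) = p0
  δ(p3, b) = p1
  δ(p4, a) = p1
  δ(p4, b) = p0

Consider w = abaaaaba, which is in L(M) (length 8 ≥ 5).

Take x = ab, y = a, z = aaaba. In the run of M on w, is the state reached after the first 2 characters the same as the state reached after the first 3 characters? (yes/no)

State sequence: p0 -a-> p1 -b-> p2 -a-> p2

After x (step 2): p2. After xy (step 3): p2.
They match, so y = a drives M around a cycle from p2 back to itself; pumping y any number of times keeps M in p2 before reading z, and xyⁱz ∈ L(M) for every i ≥ 0.

yes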